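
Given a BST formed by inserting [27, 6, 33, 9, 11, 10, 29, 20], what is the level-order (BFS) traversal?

Tree insertion order: [27, 6, 33, 9, 11, 10, 29, 20]
Tree (level-order array): [27, 6, 33, None, 9, 29, None, None, 11, None, None, 10, 20]
BFS from the root, enqueuing left then right child of each popped node:
  queue [27] -> pop 27, enqueue [6, 33], visited so far: [27]
  queue [6, 33] -> pop 6, enqueue [9], visited so far: [27, 6]
  queue [33, 9] -> pop 33, enqueue [29], visited so far: [27, 6, 33]
  queue [9, 29] -> pop 9, enqueue [11], visited so far: [27, 6, 33, 9]
  queue [29, 11] -> pop 29, enqueue [none], visited so far: [27, 6, 33, 9, 29]
  queue [11] -> pop 11, enqueue [10, 20], visited so far: [27, 6, 33, 9, 29, 11]
  queue [10, 20] -> pop 10, enqueue [none], visited so far: [27, 6, 33, 9, 29, 11, 10]
  queue [20] -> pop 20, enqueue [none], visited so far: [27, 6, 33, 9, 29, 11, 10, 20]
Result: [27, 6, 33, 9, 29, 11, 10, 20]


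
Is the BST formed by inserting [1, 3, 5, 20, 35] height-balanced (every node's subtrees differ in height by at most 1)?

Tree (level-order array): [1, None, 3, None, 5, None, 20, None, 35]
Definition: a tree is height-balanced if, at every node, |h(left) - h(right)| <= 1 (empty subtree has height -1).
Bottom-up per-node check:
  node 35: h_left=-1, h_right=-1, diff=0 [OK], height=0
  node 20: h_left=-1, h_right=0, diff=1 [OK], height=1
  node 5: h_left=-1, h_right=1, diff=2 [FAIL (|-1-1|=2 > 1)], height=2
  node 3: h_left=-1, h_right=2, diff=3 [FAIL (|-1-2|=3 > 1)], height=3
  node 1: h_left=-1, h_right=3, diff=4 [FAIL (|-1-3|=4 > 1)], height=4
Node 5 violates the condition: |-1 - 1| = 2 > 1.
Result: Not balanced


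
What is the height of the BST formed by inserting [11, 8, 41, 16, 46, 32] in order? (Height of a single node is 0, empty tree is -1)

Insertion order: [11, 8, 41, 16, 46, 32]
Tree (level-order array): [11, 8, 41, None, None, 16, 46, None, 32]
Compute height bottom-up (empty subtree = -1):
  height(8) = 1 + max(-1, -1) = 0
  height(32) = 1 + max(-1, -1) = 0
  height(16) = 1 + max(-1, 0) = 1
  height(46) = 1 + max(-1, -1) = 0
  height(41) = 1 + max(1, 0) = 2
  height(11) = 1 + max(0, 2) = 3
Height = 3


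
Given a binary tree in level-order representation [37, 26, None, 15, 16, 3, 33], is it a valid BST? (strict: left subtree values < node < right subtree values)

Level-order array: [37, 26, None, 15, 16, 3, 33]
Validate using subtree bounds (lo, hi): at each node, require lo < value < hi,
then recurse left with hi=value and right with lo=value.
Preorder trace (stopping at first violation):
  at node 37 with bounds (-inf, +inf): OK
  at node 26 with bounds (-inf, 37): OK
  at node 15 with bounds (-inf, 26): OK
  at node 3 with bounds (-inf, 15): OK
  at node 33 with bounds (15, 26): VIOLATION
Node 33 violates its bound: not (15 < 33 < 26).
Result: Not a valid BST


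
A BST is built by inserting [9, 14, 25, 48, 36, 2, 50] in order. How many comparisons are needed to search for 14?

Search path for 14: 9 -> 14
Found: True
Comparisons: 2


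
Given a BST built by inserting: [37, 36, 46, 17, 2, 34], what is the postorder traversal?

Tree insertion order: [37, 36, 46, 17, 2, 34]
Tree (level-order array): [37, 36, 46, 17, None, None, None, 2, 34]
Postorder traversal: [2, 34, 17, 36, 46, 37]


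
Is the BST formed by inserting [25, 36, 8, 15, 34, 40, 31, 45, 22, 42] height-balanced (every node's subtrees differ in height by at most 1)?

Tree (level-order array): [25, 8, 36, None, 15, 34, 40, None, 22, 31, None, None, 45, None, None, None, None, 42]
Definition: a tree is height-balanced if, at every node, |h(left) - h(right)| <= 1 (empty subtree has height -1).
Bottom-up per-node check:
  node 22: h_left=-1, h_right=-1, diff=0 [OK], height=0
  node 15: h_left=-1, h_right=0, diff=1 [OK], height=1
  node 8: h_left=-1, h_right=1, diff=2 [FAIL (|-1-1|=2 > 1)], height=2
  node 31: h_left=-1, h_right=-1, diff=0 [OK], height=0
  node 34: h_left=0, h_right=-1, diff=1 [OK], height=1
  node 42: h_left=-1, h_right=-1, diff=0 [OK], height=0
  node 45: h_left=0, h_right=-1, diff=1 [OK], height=1
  node 40: h_left=-1, h_right=1, diff=2 [FAIL (|-1-1|=2 > 1)], height=2
  node 36: h_left=1, h_right=2, diff=1 [OK], height=3
  node 25: h_left=2, h_right=3, diff=1 [OK], height=4
Node 8 violates the condition: |-1 - 1| = 2 > 1.
Result: Not balanced


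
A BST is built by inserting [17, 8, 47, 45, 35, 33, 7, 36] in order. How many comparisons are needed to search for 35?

Search path for 35: 17 -> 47 -> 45 -> 35
Found: True
Comparisons: 4


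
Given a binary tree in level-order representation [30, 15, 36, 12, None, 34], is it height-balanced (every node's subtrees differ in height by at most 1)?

Tree (level-order array): [30, 15, 36, 12, None, 34]
Definition: a tree is height-balanced if, at every node, |h(left) - h(right)| <= 1 (empty subtree has height -1).
Bottom-up per-node check:
  node 12: h_left=-1, h_right=-1, diff=0 [OK], height=0
  node 15: h_left=0, h_right=-1, diff=1 [OK], height=1
  node 34: h_left=-1, h_right=-1, diff=0 [OK], height=0
  node 36: h_left=0, h_right=-1, diff=1 [OK], height=1
  node 30: h_left=1, h_right=1, diff=0 [OK], height=2
All nodes satisfy the balance condition.
Result: Balanced


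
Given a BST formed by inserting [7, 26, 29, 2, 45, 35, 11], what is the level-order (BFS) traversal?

Tree insertion order: [7, 26, 29, 2, 45, 35, 11]
Tree (level-order array): [7, 2, 26, None, None, 11, 29, None, None, None, 45, 35]
BFS from the root, enqueuing left then right child of each popped node:
  queue [7] -> pop 7, enqueue [2, 26], visited so far: [7]
  queue [2, 26] -> pop 2, enqueue [none], visited so far: [7, 2]
  queue [26] -> pop 26, enqueue [11, 29], visited so far: [7, 2, 26]
  queue [11, 29] -> pop 11, enqueue [none], visited so far: [7, 2, 26, 11]
  queue [29] -> pop 29, enqueue [45], visited so far: [7, 2, 26, 11, 29]
  queue [45] -> pop 45, enqueue [35], visited so far: [7, 2, 26, 11, 29, 45]
  queue [35] -> pop 35, enqueue [none], visited so far: [7, 2, 26, 11, 29, 45, 35]
Result: [7, 2, 26, 11, 29, 45, 35]


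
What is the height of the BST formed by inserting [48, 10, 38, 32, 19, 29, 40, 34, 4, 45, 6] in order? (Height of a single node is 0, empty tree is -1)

Insertion order: [48, 10, 38, 32, 19, 29, 40, 34, 4, 45, 6]
Tree (level-order array): [48, 10, None, 4, 38, None, 6, 32, 40, None, None, 19, 34, None, 45, None, 29]
Compute height bottom-up (empty subtree = -1):
  height(6) = 1 + max(-1, -1) = 0
  height(4) = 1 + max(-1, 0) = 1
  height(29) = 1 + max(-1, -1) = 0
  height(19) = 1 + max(-1, 0) = 1
  height(34) = 1 + max(-1, -1) = 0
  height(32) = 1 + max(1, 0) = 2
  height(45) = 1 + max(-1, -1) = 0
  height(40) = 1 + max(-1, 0) = 1
  height(38) = 1 + max(2, 1) = 3
  height(10) = 1 + max(1, 3) = 4
  height(48) = 1 + max(4, -1) = 5
Height = 5


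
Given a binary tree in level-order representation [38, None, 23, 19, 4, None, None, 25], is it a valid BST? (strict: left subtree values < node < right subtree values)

Level-order array: [38, None, 23, 19, 4, None, None, 25]
Validate using subtree bounds (lo, hi): at each node, require lo < value < hi,
then recurse left with hi=value and right with lo=value.
Preorder trace (stopping at first violation):
  at node 38 with bounds (-inf, +inf): OK
  at node 23 with bounds (38, +inf): VIOLATION
Node 23 violates its bound: not (38 < 23 < +inf).
Result: Not a valid BST


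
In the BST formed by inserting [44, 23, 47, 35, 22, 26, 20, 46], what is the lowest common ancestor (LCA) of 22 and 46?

Tree insertion order: [44, 23, 47, 35, 22, 26, 20, 46]
Tree (level-order array): [44, 23, 47, 22, 35, 46, None, 20, None, 26]
In a BST, the LCA of p=22, q=46 is the first node v on the
root-to-leaf path with p <= v <= q (go left if both < v, right if both > v).
Walk from root:
  at 44: 22 <= 44 <= 46, this is the LCA
LCA = 44


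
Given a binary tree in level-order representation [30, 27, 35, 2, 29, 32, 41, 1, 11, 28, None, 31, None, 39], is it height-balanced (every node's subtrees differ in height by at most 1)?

Tree (level-order array): [30, 27, 35, 2, 29, 32, 41, 1, 11, 28, None, 31, None, 39]
Definition: a tree is height-balanced if, at every node, |h(left) - h(right)| <= 1 (empty subtree has height -1).
Bottom-up per-node check:
  node 1: h_left=-1, h_right=-1, diff=0 [OK], height=0
  node 11: h_left=-1, h_right=-1, diff=0 [OK], height=0
  node 2: h_left=0, h_right=0, diff=0 [OK], height=1
  node 28: h_left=-1, h_right=-1, diff=0 [OK], height=0
  node 29: h_left=0, h_right=-1, diff=1 [OK], height=1
  node 27: h_left=1, h_right=1, diff=0 [OK], height=2
  node 31: h_left=-1, h_right=-1, diff=0 [OK], height=0
  node 32: h_left=0, h_right=-1, diff=1 [OK], height=1
  node 39: h_left=-1, h_right=-1, diff=0 [OK], height=0
  node 41: h_left=0, h_right=-1, diff=1 [OK], height=1
  node 35: h_left=1, h_right=1, diff=0 [OK], height=2
  node 30: h_left=2, h_right=2, diff=0 [OK], height=3
All nodes satisfy the balance condition.
Result: Balanced


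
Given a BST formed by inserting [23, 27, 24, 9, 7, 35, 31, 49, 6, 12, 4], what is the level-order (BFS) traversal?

Tree insertion order: [23, 27, 24, 9, 7, 35, 31, 49, 6, 12, 4]
Tree (level-order array): [23, 9, 27, 7, 12, 24, 35, 6, None, None, None, None, None, 31, 49, 4]
BFS from the root, enqueuing left then right child of each popped node:
  queue [23] -> pop 23, enqueue [9, 27], visited so far: [23]
  queue [9, 27] -> pop 9, enqueue [7, 12], visited so far: [23, 9]
  queue [27, 7, 12] -> pop 27, enqueue [24, 35], visited so far: [23, 9, 27]
  queue [7, 12, 24, 35] -> pop 7, enqueue [6], visited so far: [23, 9, 27, 7]
  queue [12, 24, 35, 6] -> pop 12, enqueue [none], visited so far: [23, 9, 27, 7, 12]
  queue [24, 35, 6] -> pop 24, enqueue [none], visited so far: [23, 9, 27, 7, 12, 24]
  queue [35, 6] -> pop 35, enqueue [31, 49], visited so far: [23, 9, 27, 7, 12, 24, 35]
  queue [6, 31, 49] -> pop 6, enqueue [4], visited so far: [23, 9, 27, 7, 12, 24, 35, 6]
  queue [31, 49, 4] -> pop 31, enqueue [none], visited so far: [23, 9, 27, 7, 12, 24, 35, 6, 31]
  queue [49, 4] -> pop 49, enqueue [none], visited so far: [23, 9, 27, 7, 12, 24, 35, 6, 31, 49]
  queue [4] -> pop 4, enqueue [none], visited so far: [23, 9, 27, 7, 12, 24, 35, 6, 31, 49, 4]
Result: [23, 9, 27, 7, 12, 24, 35, 6, 31, 49, 4]


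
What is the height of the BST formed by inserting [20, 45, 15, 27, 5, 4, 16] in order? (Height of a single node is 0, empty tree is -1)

Insertion order: [20, 45, 15, 27, 5, 4, 16]
Tree (level-order array): [20, 15, 45, 5, 16, 27, None, 4]
Compute height bottom-up (empty subtree = -1):
  height(4) = 1 + max(-1, -1) = 0
  height(5) = 1 + max(0, -1) = 1
  height(16) = 1 + max(-1, -1) = 0
  height(15) = 1 + max(1, 0) = 2
  height(27) = 1 + max(-1, -1) = 0
  height(45) = 1 + max(0, -1) = 1
  height(20) = 1 + max(2, 1) = 3
Height = 3


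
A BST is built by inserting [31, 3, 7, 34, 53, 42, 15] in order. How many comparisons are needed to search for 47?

Search path for 47: 31 -> 34 -> 53 -> 42
Found: False
Comparisons: 4


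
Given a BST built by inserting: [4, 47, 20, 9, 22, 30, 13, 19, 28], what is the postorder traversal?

Tree insertion order: [4, 47, 20, 9, 22, 30, 13, 19, 28]
Tree (level-order array): [4, None, 47, 20, None, 9, 22, None, 13, None, 30, None, 19, 28]
Postorder traversal: [19, 13, 9, 28, 30, 22, 20, 47, 4]


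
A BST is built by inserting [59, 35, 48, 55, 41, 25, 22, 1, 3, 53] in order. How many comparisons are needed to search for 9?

Search path for 9: 59 -> 35 -> 25 -> 22 -> 1 -> 3
Found: False
Comparisons: 6


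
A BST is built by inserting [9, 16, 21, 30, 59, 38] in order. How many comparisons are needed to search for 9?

Search path for 9: 9
Found: True
Comparisons: 1


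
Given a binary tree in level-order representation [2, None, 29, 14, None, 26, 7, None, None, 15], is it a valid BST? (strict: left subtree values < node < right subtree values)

Level-order array: [2, None, 29, 14, None, 26, 7, None, None, 15]
Validate using subtree bounds (lo, hi): at each node, require lo < value < hi,
then recurse left with hi=value and right with lo=value.
Preorder trace (stopping at first violation):
  at node 2 with bounds (-inf, +inf): OK
  at node 29 with bounds (2, +inf): OK
  at node 14 with bounds (2, 29): OK
  at node 26 with bounds (2, 14): VIOLATION
Node 26 violates its bound: not (2 < 26 < 14).
Result: Not a valid BST


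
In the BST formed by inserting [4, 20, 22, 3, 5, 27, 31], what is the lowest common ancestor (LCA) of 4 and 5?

Tree insertion order: [4, 20, 22, 3, 5, 27, 31]
Tree (level-order array): [4, 3, 20, None, None, 5, 22, None, None, None, 27, None, 31]
In a BST, the LCA of p=4, q=5 is the first node v on the
root-to-leaf path with p <= v <= q (go left if both < v, right if both > v).
Walk from root:
  at 4: 4 <= 4 <= 5, this is the LCA
LCA = 4


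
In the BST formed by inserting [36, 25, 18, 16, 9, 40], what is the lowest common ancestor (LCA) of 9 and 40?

Tree insertion order: [36, 25, 18, 16, 9, 40]
Tree (level-order array): [36, 25, 40, 18, None, None, None, 16, None, 9]
In a BST, the LCA of p=9, q=40 is the first node v on the
root-to-leaf path with p <= v <= q (go left if both < v, right if both > v).
Walk from root:
  at 36: 9 <= 36 <= 40, this is the LCA
LCA = 36


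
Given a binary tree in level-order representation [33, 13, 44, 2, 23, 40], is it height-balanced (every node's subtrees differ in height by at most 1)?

Tree (level-order array): [33, 13, 44, 2, 23, 40]
Definition: a tree is height-balanced if, at every node, |h(left) - h(right)| <= 1 (empty subtree has height -1).
Bottom-up per-node check:
  node 2: h_left=-1, h_right=-1, diff=0 [OK], height=0
  node 23: h_left=-1, h_right=-1, diff=0 [OK], height=0
  node 13: h_left=0, h_right=0, diff=0 [OK], height=1
  node 40: h_left=-1, h_right=-1, diff=0 [OK], height=0
  node 44: h_left=0, h_right=-1, diff=1 [OK], height=1
  node 33: h_left=1, h_right=1, diff=0 [OK], height=2
All nodes satisfy the balance condition.
Result: Balanced


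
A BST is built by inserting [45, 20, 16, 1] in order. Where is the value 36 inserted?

Starting tree (level order): [45, 20, None, 16, None, 1]
Insertion path: 45 -> 20
Result: insert 36 as right child of 20
Final tree (level order): [45, 20, None, 16, 36, 1]


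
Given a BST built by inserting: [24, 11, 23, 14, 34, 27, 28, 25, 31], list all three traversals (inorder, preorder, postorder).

Tree insertion order: [24, 11, 23, 14, 34, 27, 28, 25, 31]
Tree (level-order array): [24, 11, 34, None, 23, 27, None, 14, None, 25, 28, None, None, None, None, None, 31]
Inorder (L, root, R): [11, 14, 23, 24, 25, 27, 28, 31, 34]
Preorder (root, L, R): [24, 11, 23, 14, 34, 27, 25, 28, 31]
Postorder (L, R, root): [14, 23, 11, 25, 31, 28, 27, 34, 24]


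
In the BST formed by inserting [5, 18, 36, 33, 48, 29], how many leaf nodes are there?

Tree built from: [5, 18, 36, 33, 48, 29]
Tree (level-order array): [5, None, 18, None, 36, 33, 48, 29]
Rule: A leaf has 0 children.
Per-node child counts:
  node 5: 1 child(ren)
  node 18: 1 child(ren)
  node 36: 2 child(ren)
  node 33: 1 child(ren)
  node 29: 0 child(ren)
  node 48: 0 child(ren)
Matching nodes: [29, 48]
Count of leaf nodes: 2


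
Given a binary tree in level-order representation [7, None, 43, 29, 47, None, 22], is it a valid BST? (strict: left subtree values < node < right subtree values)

Level-order array: [7, None, 43, 29, 47, None, 22]
Validate using subtree bounds (lo, hi): at each node, require lo < value < hi,
then recurse left with hi=value and right with lo=value.
Preorder trace (stopping at first violation):
  at node 7 with bounds (-inf, +inf): OK
  at node 43 with bounds (7, +inf): OK
  at node 29 with bounds (7, 43): OK
  at node 22 with bounds (29, 43): VIOLATION
Node 22 violates its bound: not (29 < 22 < 43).
Result: Not a valid BST


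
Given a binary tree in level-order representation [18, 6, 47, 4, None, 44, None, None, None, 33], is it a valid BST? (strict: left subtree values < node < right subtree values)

Level-order array: [18, 6, 47, 4, None, 44, None, None, None, 33]
Validate using subtree bounds (lo, hi): at each node, require lo < value < hi,
then recurse left with hi=value and right with lo=value.
Preorder trace (stopping at first violation):
  at node 18 with bounds (-inf, +inf): OK
  at node 6 with bounds (-inf, 18): OK
  at node 4 with bounds (-inf, 6): OK
  at node 47 with bounds (18, +inf): OK
  at node 44 with bounds (18, 47): OK
  at node 33 with bounds (18, 44): OK
No violation found at any node.
Result: Valid BST


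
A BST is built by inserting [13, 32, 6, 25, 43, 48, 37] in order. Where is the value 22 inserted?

Starting tree (level order): [13, 6, 32, None, None, 25, 43, None, None, 37, 48]
Insertion path: 13 -> 32 -> 25
Result: insert 22 as left child of 25
Final tree (level order): [13, 6, 32, None, None, 25, 43, 22, None, 37, 48]


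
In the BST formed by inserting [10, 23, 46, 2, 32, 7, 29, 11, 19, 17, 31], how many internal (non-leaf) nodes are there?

Tree built from: [10, 23, 46, 2, 32, 7, 29, 11, 19, 17, 31]
Tree (level-order array): [10, 2, 23, None, 7, 11, 46, None, None, None, 19, 32, None, 17, None, 29, None, None, None, None, 31]
Rule: An internal node has at least one child.
Per-node child counts:
  node 10: 2 child(ren)
  node 2: 1 child(ren)
  node 7: 0 child(ren)
  node 23: 2 child(ren)
  node 11: 1 child(ren)
  node 19: 1 child(ren)
  node 17: 0 child(ren)
  node 46: 1 child(ren)
  node 32: 1 child(ren)
  node 29: 1 child(ren)
  node 31: 0 child(ren)
Matching nodes: [10, 2, 23, 11, 19, 46, 32, 29]
Count of internal (non-leaf) nodes: 8


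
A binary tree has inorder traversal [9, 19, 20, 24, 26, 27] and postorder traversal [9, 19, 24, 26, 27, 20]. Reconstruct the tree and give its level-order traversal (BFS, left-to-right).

Inorder:   [9, 19, 20, 24, 26, 27]
Postorder: [9, 19, 24, 26, 27, 20]
Algorithm: postorder visits root last, so walk postorder right-to-left;
each value is the root of the current inorder slice — split it at that
value, recurse on the right subtree first, then the left.
Recursive splits:
  root=20; inorder splits into left=[9, 19], right=[24, 26, 27]
  root=27; inorder splits into left=[24, 26], right=[]
  root=26; inorder splits into left=[24], right=[]
  root=24; inorder splits into left=[], right=[]
  root=19; inorder splits into left=[9], right=[]
  root=9; inorder splits into left=[], right=[]
Reconstructed level-order: [20, 19, 27, 9, 26, 24]


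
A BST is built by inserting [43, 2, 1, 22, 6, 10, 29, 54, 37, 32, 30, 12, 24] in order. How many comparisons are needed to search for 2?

Search path for 2: 43 -> 2
Found: True
Comparisons: 2


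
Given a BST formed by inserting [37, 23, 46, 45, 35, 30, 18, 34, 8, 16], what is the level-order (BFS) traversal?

Tree insertion order: [37, 23, 46, 45, 35, 30, 18, 34, 8, 16]
Tree (level-order array): [37, 23, 46, 18, 35, 45, None, 8, None, 30, None, None, None, None, 16, None, 34]
BFS from the root, enqueuing left then right child of each popped node:
  queue [37] -> pop 37, enqueue [23, 46], visited so far: [37]
  queue [23, 46] -> pop 23, enqueue [18, 35], visited so far: [37, 23]
  queue [46, 18, 35] -> pop 46, enqueue [45], visited so far: [37, 23, 46]
  queue [18, 35, 45] -> pop 18, enqueue [8], visited so far: [37, 23, 46, 18]
  queue [35, 45, 8] -> pop 35, enqueue [30], visited so far: [37, 23, 46, 18, 35]
  queue [45, 8, 30] -> pop 45, enqueue [none], visited so far: [37, 23, 46, 18, 35, 45]
  queue [8, 30] -> pop 8, enqueue [16], visited so far: [37, 23, 46, 18, 35, 45, 8]
  queue [30, 16] -> pop 30, enqueue [34], visited so far: [37, 23, 46, 18, 35, 45, 8, 30]
  queue [16, 34] -> pop 16, enqueue [none], visited so far: [37, 23, 46, 18, 35, 45, 8, 30, 16]
  queue [34] -> pop 34, enqueue [none], visited so far: [37, 23, 46, 18, 35, 45, 8, 30, 16, 34]
Result: [37, 23, 46, 18, 35, 45, 8, 30, 16, 34]


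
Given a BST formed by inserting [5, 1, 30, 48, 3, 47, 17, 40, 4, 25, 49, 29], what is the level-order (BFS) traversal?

Tree insertion order: [5, 1, 30, 48, 3, 47, 17, 40, 4, 25, 49, 29]
Tree (level-order array): [5, 1, 30, None, 3, 17, 48, None, 4, None, 25, 47, 49, None, None, None, 29, 40]
BFS from the root, enqueuing left then right child of each popped node:
  queue [5] -> pop 5, enqueue [1, 30], visited so far: [5]
  queue [1, 30] -> pop 1, enqueue [3], visited so far: [5, 1]
  queue [30, 3] -> pop 30, enqueue [17, 48], visited so far: [5, 1, 30]
  queue [3, 17, 48] -> pop 3, enqueue [4], visited so far: [5, 1, 30, 3]
  queue [17, 48, 4] -> pop 17, enqueue [25], visited so far: [5, 1, 30, 3, 17]
  queue [48, 4, 25] -> pop 48, enqueue [47, 49], visited so far: [5, 1, 30, 3, 17, 48]
  queue [4, 25, 47, 49] -> pop 4, enqueue [none], visited so far: [5, 1, 30, 3, 17, 48, 4]
  queue [25, 47, 49] -> pop 25, enqueue [29], visited so far: [5, 1, 30, 3, 17, 48, 4, 25]
  queue [47, 49, 29] -> pop 47, enqueue [40], visited so far: [5, 1, 30, 3, 17, 48, 4, 25, 47]
  queue [49, 29, 40] -> pop 49, enqueue [none], visited so far: [5, 1, 30, 3, 17, 48, 4, 25, 47, 49]
  queue [29, 40] -> pop 29, enqueue [none], visited so far: [5, 1, 30, 3, 17, 48, 4, 25, 47, 49, 29]
  queue [40] -> pop 40, enqueue [none], visited so far: [5, 1, 30, 3, 17, 48, 4, 25, 47, 49, 29, 40]
Result: [5, 1, 30, 3, 17, 48, 4, 25, 47, 49, 29, 40]


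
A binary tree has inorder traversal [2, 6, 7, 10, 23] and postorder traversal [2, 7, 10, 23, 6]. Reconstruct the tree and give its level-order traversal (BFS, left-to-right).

Inorder:   [2, 6, 7, 10, 23]
Postorder: [2, 7, 10, 23, 6]
Algorithm: postorder visits root last, so walk postorder right-to-left;
each value is the root of the current inorder slice — split it at that
value, recurse on the right subtree first, then the left.
Recursive splits:
  root=6; inorder splits into left=[2], right=[7, 10, 23]
  root=23; inorder splits into left=[7, 10], right=[]
  root=10; inorder splits into left=[7], right=[]
  root=7; inorder splits into left=[], right=[]
  root=2; inorder splits into left=[], right=[]
Reconstructed level-order: [6, 2, 23, 10, 7]


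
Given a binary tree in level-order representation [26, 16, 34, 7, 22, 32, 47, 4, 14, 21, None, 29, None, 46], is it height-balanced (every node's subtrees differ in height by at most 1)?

Tree (level-order array): [26, 16, 34, 7, 22, 32, 47, 4, 14, 21, None, 29, None, 46]
Definition: a tree is height-balanced if, at every node, |h(left) - h(right)| <= 1 (empty subtree has height -1).
Bottom-up per-node check:
  node 4: h_left=-1, h_right=-1, diff=0 [OK], height=0
  node 14: h_left=-1, h_right=-1, diff=0 [OK], height=0
  node 7: h_left=0, h_right=0, diff=0 [OK], height=1
  node 21: h_left=-1, h_right=-1, diff=0 [OK], height=0
  node 22: h_left=0, h_right=-1, diff=1 [OK], height=1
  node 16: h_left=1, h_right=1, diff=0 [OK], height=2
  node 29: h_left=-1, h_right=-1, diff=0 [OK], height=0
  node 32: h_left=0, h_right=-1, diff=1 [OK], height=1
  node 46: h_left=-1, h_right=-1, diff=0 [OK], height=0
  node 47: h_left=0, h_right=-1, diff=1 [OK], height=1
  node 34: h_left=1, h_right=1, diff=0 [OK], height=2
  node 26: h_left=2, h_right=2, diff=0 [OK], height=3
All nodes satisfy the balance condition.
Result: Balanced


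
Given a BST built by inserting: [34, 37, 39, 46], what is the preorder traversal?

Tree insertion order: [34, 37, 39, 46]
Tree (level-order array): [34, None, 37, None, 39, None, 46]
Preorder traversal: [34, 37, 39, 46]


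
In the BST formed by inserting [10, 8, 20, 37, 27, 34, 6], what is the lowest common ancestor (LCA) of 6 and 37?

Tree insertion order: [10, 8, 20, 37, 27, 34, 6]
Tree (level-order array): [10, 8, 20, 6, None, None, 37, None, None, 27, None, None, 34]
In a BST, the LCA of p=6, q=37 is the first node v on the
root-to-leaf path with p <= v <= q (go left if both < v, right if both > v).
Walk from root:
  at 10: 6 <= 10 <= 37, this is the LCA
LCA = 10


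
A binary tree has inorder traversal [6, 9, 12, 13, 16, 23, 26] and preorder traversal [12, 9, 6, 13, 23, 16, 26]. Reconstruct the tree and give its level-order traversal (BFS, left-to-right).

Inorder:  [6, 9, 12, 13, 16, 23, 26]
Preorder: [12, 9, 6, 13, 23, 16, 26]
Algorithm: preorder visits root first, so consume preorder in order;
for each root, split the current inorder slice at that value into
left-subtree inorder and right-subtree inorder, then recurse.
Recursive splits:
  root=12; inorder splits into left=[6, 9], right=[13, 16, 23, 26]
  root=9; inorder splits into left=[6], right=[]
  root=6; inorder splits into left=[], right=[]
  root=13; inorder splits into left=[], right=[16, 23, 26]
  root=23; inorder splits into left=[16], right=[26]
  root=16; inorder splits into left=[], right=[]
  root=26; inorder splits into left=[], right=[]
Reconstructed level-order: [12, 9, 13, 6, 23, 16, 26]


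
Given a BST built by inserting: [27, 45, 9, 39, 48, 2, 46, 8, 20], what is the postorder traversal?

Tree insertion order: [27, 45, 9, 39, 48, 2, 46, 8, 20]
Tree (level-order array): [27, 9, 45, 2, 20, 39, 48, None, 8, None, None, None, None, 46]
Postorder traversal: [8, 2, 20, 9, 39, 46, 48, 45, 27]


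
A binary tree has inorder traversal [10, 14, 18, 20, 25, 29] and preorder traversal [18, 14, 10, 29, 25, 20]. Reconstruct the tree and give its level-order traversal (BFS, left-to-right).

Inorder:  [10, 14, 18, 20, 25, 29]
Preorder: [18, 14, 10, 29, 25, 20]
Algorithm: preorder visits root first, so consume preorder in order;
for each root, split the current inorder slice at that value into
left-subtree inorder and right-subtree inorder, then recurse.
Recursive splits:
  root=18; inorder splits into left=[10, 14], right=[20, 25, 29]
  root=14; inorder splits into left=[10], right=[]
  root=10; inorder splits into left=[], right=[]
  root=29; inorder splits into left=[20, 25], right=[]
  root=25; inorder splits into left=[20], right=[]
  root=20; inorder splits into left=[], right=[]
Reconstructed level-order: [18, 14, 29, 10, 25, 20]


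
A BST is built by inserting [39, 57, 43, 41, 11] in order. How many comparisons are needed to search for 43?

Search path for 43: 39 -> 57 -> 43
Found: True
Comparisons: 3


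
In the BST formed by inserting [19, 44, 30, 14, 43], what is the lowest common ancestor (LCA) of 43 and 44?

Tree insertion order: [19, 44, 30, 14, 43]
Tree (level-order array): [19, 14, 44, None, None, 30, None, None, 43]
In a BST, the LCA of p=43, q=44 is the first node v on the
root-to-leaf path with p <= v <= q (go left if both < v, right if both > v).
Walk from root:
  at 19: both 43 and 44 > 19, go right
  at 44: 43 <= 44 <= 44, this is the LCA
LCA = 44


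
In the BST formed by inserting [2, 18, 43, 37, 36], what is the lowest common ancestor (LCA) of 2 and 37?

Tree insertion order: [2, 18, 43, 37, 36]
Tree (level-order array): [2, None, 18, None, 43, 37, None, 36]
In a BST, the LCA of p=2, q=37 is the first node v on the
root-to-leaf path with p <= v <= q (go left if both < v, right if both > v).
Walk from root:
  at 2: 2 <= 2 <= 37, this is the LCA
LCA = 2


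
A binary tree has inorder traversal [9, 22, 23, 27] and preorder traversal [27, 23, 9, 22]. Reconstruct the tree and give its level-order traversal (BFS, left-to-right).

Inorder:  [9, 22, 23, 27]
Preorder: [27, 23, 9, 22]
Algorithm: preorder visits root first, so consume preorder in order;
for each root, split the current inorder slice at that value into
left-subtree inorder and right-subtree inorder, then recurse.
Recursive splits:
  root=27; inorder splits into left=[9, 22, 23], right=[]
  root=23; inorder splits into left=[9, 22], right=[]
  root=9; inorder splits into left=[], right=[22]
  root=22; inorder splits into left=[], right=[]
Reconstructed level-order: [27, 23, 9, 22]


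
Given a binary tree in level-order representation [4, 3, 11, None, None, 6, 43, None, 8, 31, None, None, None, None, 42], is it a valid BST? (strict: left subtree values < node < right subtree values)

Level-order array: [4, 3, 11, None, None, 6, 43, None, 8, 31, None, None, None, None, 42]
Validate using subtree bounds (lo, hi): at each node, require lo < value < hi,
then recurse left with hi=value and right with lo=value.
Preorder trace (stopping at first violation):
  at node 4 with bounds (-inf, +inf): OK
  at node 3 with bounds (-inf, 4): OK
  at node 11 with bounds (4, +inf): OK
  at node 6 with bounds (4, 11): OK
  at node 8 with bounds (6, 11): OK
  at node 43 with bounds (11, +inf): OK
  at node 31 with bounds (11, 43): OK
  at node 42 with bounds (31, 43): OK
No violation found at any node.
Result: Valid BST


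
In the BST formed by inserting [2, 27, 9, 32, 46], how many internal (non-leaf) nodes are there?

Tree built from: [2, 27, 9, 32, 46]
Tree (level-order array): [2, None, 27, 9, 32, None, None, None, 46]
Rule: An internal node has at least one child.
Per-node child counts:
  node 2: 1 child(ren)
  node 27: 2 child(ren)
  node 9: 0 child(ren)
  node 32: 1 child(ren)
  node 46: 0 child(ren)
Matching nodes: [2, 27, 32]
Count of internal (non-leaf) nodes: 3


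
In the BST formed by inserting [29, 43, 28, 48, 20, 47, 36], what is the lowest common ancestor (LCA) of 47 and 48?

Tree insertion order: [29, 43, 28, 48, 20, 47, 36]
Tree (level-order array): [29, 28, 43, 20, None, 36, 48, None, None, None, None, 47]
In a BST, the LCA of p=47, q=48 is the first node v on the
root-to-leaf path with p <= v <= q (go left if both < v, right if both > v).
Walk from root:
  at 29: both 47 and 48 > 29, go right
  at 43: both 47 and 48 > 43, go right
  at 48: 47 <= 48 <= 48, this is the LCA
LCA = 48


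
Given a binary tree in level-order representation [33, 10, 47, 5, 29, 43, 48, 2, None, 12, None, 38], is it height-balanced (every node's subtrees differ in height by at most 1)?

Tree (level-order array): [33, 10, 47, 5, 29, 43, 48, 2, None, 12, None, 38]
Definition: a tree is height-balanced if, at every node, |h(left) - h(right)| <= 1 (empty subtree has height -1).
Bottom-up per-node check:
  node 2: h_left=-1, h_right=-1, diff=0 [OK], height=0
  node 5: h_left=0, h_right=-1, diff=1 [OK], height=1
  node 12: h_left=-1, h_right=-1, diff=0 [OK], height=0
  node 29: h_left=0, h_right=-1, diff=1 [OK], height=1
  node 10: h_left=1, h_right=1, diff=0 [OK], height=2
  node 38: h_left=-1, h_right=-1, diff=0 [OK], height=0
  node 43: h_left=0, h_right=-1, diff=1 [OK], height=1
  node 48: h_left=-1, h_right=-1, diff=0 [OK], height=0
  node 47: h_left=1, h_right=0, diff=1 [OK], height=2
  node 33: h_left=2, h_right=2, diff=0 [OK], height=3
All nodes satisfy the balance condition.
Result: Balanced


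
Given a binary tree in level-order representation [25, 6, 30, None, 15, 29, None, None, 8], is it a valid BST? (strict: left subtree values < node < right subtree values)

Level-order array: [25, 6, 30, None, 15, 29, None, None, 8]
Validate using subtree bounds (lo, hi): at each node, require lo < value < hi,
then recurse left with hi=value and right with lo=value.
Preorder trace (stopping at first violation):
  at node 25 with bounds (-inf, +inf): OK
  at node 6 with bounds (-inf, 25): OK
  at node 15 with bounds (6, 25): OK
  at node 8 with bounds (15, 25): VIOLATION
Node 8 violates its bound: not (15 < 8 < 25).
Result: Not a valid BST


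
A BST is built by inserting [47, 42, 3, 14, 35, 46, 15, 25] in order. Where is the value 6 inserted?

Starting tree (level order): [47, 42, None, 3, 46, None, 14, None, None, None, 35, 15, None, None, 25]
Insertion path: 47 -> 42 -> 3 -> 14
Result: insert 6 as left child of 14
Final tree (level order): [47, 42, None, 3, 46, None, 14, None, None, 6, 35, None, None, 15, None, None, 25]


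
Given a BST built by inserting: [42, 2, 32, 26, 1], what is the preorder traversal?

Tree insertion order: [42, 2, 32, 26, 1]
Tree (level-order array): [42, 2, None, 1, 32, None, None, 26]
Preorder traversal: [42, 2, 1, 32, 26]


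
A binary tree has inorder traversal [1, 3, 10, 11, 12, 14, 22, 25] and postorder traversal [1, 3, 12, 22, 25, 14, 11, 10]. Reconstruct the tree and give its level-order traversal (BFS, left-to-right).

Inorder:   [1, 3, 10, 11, 12, 14, 22, 25]
Postorder: [1, 3, 12, 22, 25, 14, 11, 10]
Algorithm: postorder visits root last, so walk postorder right-to-left;
each value is the root of the current inorder slice — split it at that
value, recurse on the right subtree first, then the left.
Recursive splits:
  root=10; inorder splits into left=[1, 3], right=[11, 12, 14, 22, 25]
  root=11; inorder splits into left=[], right=[12, 14, 22, 25]
  root=14; inorder splits into left=[12], right=[22, 25]
  root=25; inorder splits into left=[22], right=[]
  root=22; inorder splits into left=[], right=[]
  root=12; inorder splits into left=[], right=[]
  root=3; inorder splits into left=[1], right=[]
  root=1; inorder splits into left=[], right=[]
Reconstructed level-order: [10, 3, 11, 1, 14, 12, 25, 22]


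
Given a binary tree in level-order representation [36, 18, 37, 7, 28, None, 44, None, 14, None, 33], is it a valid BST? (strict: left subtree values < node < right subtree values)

Level-order array: [36, 18, 37, 7, 28, None, 44, None, 14, None, 33]
Validate using subtree bounds (lo, hi): at each node, require lo < value < hi,
then recurse left with hi=value and right with lo=value.
Preorder trace (stopping at first violation):
  at node 36 with bounds (-inf, +inf): OK
  at node 18 with bounds (-inf, 36): OK
  at node 7 with bounds (-inf, 18): OK
  at node 14 with bounds (7, 18): OK
  at node 28 with bounds (18, 36): OK
  at node 33 with bounds (28, 36): OK
  at node 37 with bounds (36, +inf): OK
  at node 44 with bounds (37, +inf): OK
No violation found at any node.
Result: Valid BST


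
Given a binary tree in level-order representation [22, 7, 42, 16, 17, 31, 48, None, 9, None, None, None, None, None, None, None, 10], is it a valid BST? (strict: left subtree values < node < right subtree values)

Level-order array: [22, 7, 42, 16, 17, 31, 48, None, 9, None, None, None, None, None, None, None, 10]
Validate using subtree bounds (lo, hi): at each node, require lo < value < hi,
then recurse left with hi=value and right with lo=value.
Preorder trace (stopping at first violation):
  at node 22 with bounds (-inf, +inf): OK
  at node 7 with bounds (-inf, 22): OK
  at node 16 with bounds (-inf, 7): VIOLATION
Node 16 violates its bound: not (-inf < 16 < 7).
Result: Not a valid BST


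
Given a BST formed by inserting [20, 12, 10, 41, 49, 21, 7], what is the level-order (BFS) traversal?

Tree insertion order: [20, 12, 10, 41, 49, 21, 7]
Tree (level-order array): [20, 12, 41, 10, None, 21, 49, 7]
BFS from the root, enqueuing left then right child of each popped node:
  queue [20] -> pop 20, enqueue [12, 41], visited so far: [20]
  queue [12, 41] -> pop 12, enqueue [10], visited so far: [20, 12]
  queue [41, 10] -> pop 41, enqueue [21, 49], visited so far: [20, 12, 41]
  queue [10, 21, 49] -> pop 10, enqueue [7], visited so far: [20, 12, 41, 10]
  queue [21, 49, 7] -> pop 21, enqueue [none], visited so far: [20, 12, 41, 10, 21]
  queue [49, 7] -> pop 49, enqueue [none], visited so far: [20, 12, 41, 10, 21, 49]
  queue [7] -> pop 7, enqueue [none], visited so far: [20, 12, 41, 10, 21, 49, 7]
Result: [20, 12, 41, 10, 21, 49, 7]


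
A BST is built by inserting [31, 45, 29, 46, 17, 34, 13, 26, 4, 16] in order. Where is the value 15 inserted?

Starting tree (level order): [31, 29, 45, 17, None, 34, 46, 13, 26, None, None, None, None, 4, 16]
Insertion path: 31 -> 29 -> 17 -> 13 -> 16
Result: insert 15 as left child of 16
Final tree (level order): [31, 29, 45, 17, None, 34, 46, 13, 26, None, None, None, None, 4, 16, None, None, None, None, 15]


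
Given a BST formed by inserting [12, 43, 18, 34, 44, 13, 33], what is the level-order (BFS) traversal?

Tree insertion order: [12, 43, 18, 34, 44, 13, 33]
Tree (level-order array): [12, None, 43, 18, 44, 13, 34, None, None, None, None, 33]
BFS from the root, enqueuing left then right child of each popped node:
  queue [12] -> pop 12, enqueue [43], visited so far: [12]
  queue [43] -> pop 43, enqueue [18, 44], visited so far: [12, 43]
  queue [18, 44] -> pop 18, enqueue [13, 34], visited so far: [12, 43, 18]
  queue [44, 13, 34] -> pop 44, enqueue [none], visited so far: [12, 43, 18, 44]
  queue [13, 34] -> pop 13, enqueue [none], visited so far: [12, 43, 18, 44, 13]
  queue [34] -> pop 34, enqueue [33], visited so far: [12, 43, 18, 44, 13, 34]
  queue [33] -> pop 33, enqueue [none], visited so far: [12, 43, 18, 44, 13, 34, 33]
Result: [12, 43, 18, 44, 13, 34, 33]


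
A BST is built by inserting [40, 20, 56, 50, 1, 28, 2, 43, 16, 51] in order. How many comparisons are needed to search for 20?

Search path for 20: 40 -> 20
Found: True
Comparisons: 2


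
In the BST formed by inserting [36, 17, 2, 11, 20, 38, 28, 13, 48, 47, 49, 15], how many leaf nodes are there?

Tree built from: [36, 17, 2, 11, 20, 38, 28, 13, 48, 47, 49, 15]
Tree (level-order array): [36, 17, 38, 2, 20, None, 48, None, 11, None, 28, 47, 49, None, 13, None, None, None, None, None, None, None, 15]
Rule: A leaf has 0 children.
Per-node child counts:
  node 36: 2 child(ren)
  node 17: 2 child(ren)
  node 2: 1 child(ren)
  node 11: 1 child(ren)
  node 13: 1 child(ren)
  node 15: 0 child(ren)
  node 20: 1 child(ren)
  node 28: 0 child(ren)
  node 38: 1 child(ren)
  node 48: 2 child(ren)
  node 47: 0 child(ren)
  node 49: 0 child(ren)
Matching nodes: [15, 28, 47, 49]
Count of leaf nodes: 4


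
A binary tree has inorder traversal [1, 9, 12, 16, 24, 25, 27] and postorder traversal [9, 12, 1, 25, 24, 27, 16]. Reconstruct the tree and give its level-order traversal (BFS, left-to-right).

Inorder:   [1, 9, 12, 16, 24, 25, 27]
Postorder: [9, 12, 1, 25, 24, 27, 16]
Algorithm: postorder visits root last, so walk postorder right-to-left;
each value is the root of the current inorder slice — split it at that
value, recurse on the right subtree first, then the left.
Recursive splits:
  root=16; inorder splits into left=[1, 9, 12], right=[24, 25, 27]
  root=27; inorder splits into left=[24, 25], right=[]
  root=24; inorder splits into left=[], right=[25]
  root=25; inorder splits into left=[], right=[]
  root=1; inorder splits into left=[], right=[9, 12]
  root=12; inorder splits into left=[9], right=[]
  root=9; inorder splits into left=[], right=[]
Reconstructed level-order: [16, 1, 27, 12, 24, 9, 25]


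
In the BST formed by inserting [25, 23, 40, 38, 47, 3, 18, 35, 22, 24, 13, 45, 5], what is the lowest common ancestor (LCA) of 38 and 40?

Tree insertion order: [25, 23, 40, 38, 47, 3, 18, 35, 22, 24, 13, 45, 5]
Tree (level-order array): [25, 23, 40, 3, 24, 38, 47, None, 18, None, None, 35, None, 45, None, 13, 22, None, None, None, None, 5]
In a BST, the LCA of p=38, q=40 is the first node v on the
root-to-leaf path with p <= v <= q (go left if both < v, right if both > v).
Walk from root:
  at 25: both 38 and 40 > 25, go right
  at 40: 38 <= 40 <= 40, this is the LCA
LCA = 40


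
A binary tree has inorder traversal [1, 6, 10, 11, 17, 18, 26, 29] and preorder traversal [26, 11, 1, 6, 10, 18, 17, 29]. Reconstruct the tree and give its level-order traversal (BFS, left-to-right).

Inorder:  [1, 6, 10, 11, 17, 18, 26, 29]
Preorder: [26, 11, 1, 6, 10, 18, 17, 29]
Algorithm: preorder visits root first, so consume preorder in order;
for each root, split the current inorder slice at that value into
left-subtree inorder and right-subtree inorder, then recurse.
Recursive splits:
  root=26; inorder splits into left=[1, 6, 10, 11, 17, 18], right=[29]
  root=11; inorder splits into left=[1, 6, 10], right=[17, 18]
  root=1; inorder splits into left=[], right=[6, 10]
  root=6; inorder splits into left=[], right=[10]
  root=10; inorder splits into left=[], right=[]
  root=18; inorder splits into left=[17], right=[]
  root=17; inorder splits into left=[], right=[]
  root=29; inorder splits into left=[], right=[]
Reconstructed level-order: [26, 11, 29, 1, 18, 6, 17, 10]


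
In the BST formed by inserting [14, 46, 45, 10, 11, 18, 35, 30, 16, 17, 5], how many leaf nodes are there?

Tree built from: [14, 46, 45, 10, 11, 18, 35, 30, 16, 17, 5]
Tree (level-order array): [14, 10, 46, 5, 11, 45, None, None, None, None, None, 18, None, 16, 35, None, 17, 30]
Rule: A leaf has 0 children.
Per-node child counts:
  node 14: 2 child(ren)
  node 10: 2 child(ren)
  node 5: 0 child(ren)
  node 11: 0 child(ren)
  node 46: 1 child(ren)
  node 45: 1 child(ren)
  node 18: 2 child(ren)
  node 16: 1 child(ren)
  node 17: 0 child(ren)
  node 35: 1 child(ren)
  node 30: 0 child(ren)
Matching nodes: [5, 11, 17, 30]
Count of leaf nodes: 4
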